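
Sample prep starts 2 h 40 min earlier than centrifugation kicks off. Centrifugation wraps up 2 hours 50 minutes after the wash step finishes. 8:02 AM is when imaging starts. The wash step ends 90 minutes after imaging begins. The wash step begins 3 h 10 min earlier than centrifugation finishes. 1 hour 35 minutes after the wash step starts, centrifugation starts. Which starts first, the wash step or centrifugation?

the wash step

The wash step ends at 8:02 AM + 90 min = 9:32 AM.
Centrifugation ends at 9:32 AM + 170 min = 12:22 PM.
The wash step starts at 12:22 PM − 190 min = 9:12 AM.
Centrifugation starts at 9:12 AM + 95 min = 10:47 AM.
The wash step starts at 9:12 AM and centrifugation starts at 10:47 AM, so the wash step is first.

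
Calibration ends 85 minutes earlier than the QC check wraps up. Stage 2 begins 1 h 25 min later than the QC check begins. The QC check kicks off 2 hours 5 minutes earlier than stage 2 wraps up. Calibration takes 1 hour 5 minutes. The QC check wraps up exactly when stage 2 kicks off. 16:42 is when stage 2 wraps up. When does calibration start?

13:32

The QC check starts at 16:42 − 125 min = 14:37.
Stage 2 starts at 14:37 + 85 min = 16:02.
So the QC check ends at 16:02.
Calibration ends at 16:02 − 85 min = 14:37.
Calibration starts at 14:37 − 65 min = 13:32.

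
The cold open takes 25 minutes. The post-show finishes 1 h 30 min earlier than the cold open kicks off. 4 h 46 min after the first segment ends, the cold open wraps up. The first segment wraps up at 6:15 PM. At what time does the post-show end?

The cold open ends at 6:15 PM + 286 min = 11:01 PM.
The cold open starts at 11:01 PM − 25 min = 10:36 PM.
The post-show ends at 10:36 PM − 90 min = 9:06 PM.

9:06 PM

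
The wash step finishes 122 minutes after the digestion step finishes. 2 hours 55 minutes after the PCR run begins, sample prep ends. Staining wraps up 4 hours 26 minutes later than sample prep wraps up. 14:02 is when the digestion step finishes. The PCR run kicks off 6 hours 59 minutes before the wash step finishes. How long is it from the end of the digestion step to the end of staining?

The wash step ends at 14:02 + 122 min = 16:04.
The PCR run starts at 16:04 − 419 min = 09:05.
Sample prep ends at 09:05 + 175 min = 12:00.
Staining ends at 12:00 + 266 min = 16:26.
From 14:02 to 16:26 is 2 h 24 min.

2 h 24 min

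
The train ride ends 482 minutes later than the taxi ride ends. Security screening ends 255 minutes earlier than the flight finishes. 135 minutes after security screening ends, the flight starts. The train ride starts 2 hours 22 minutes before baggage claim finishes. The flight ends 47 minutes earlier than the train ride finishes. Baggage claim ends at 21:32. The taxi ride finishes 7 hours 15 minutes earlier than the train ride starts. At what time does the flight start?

17:10

The train ride starts at 21:32 − 142 min = 19:10.
The taxi ride ends at 19:10 − 435 min = 11:55.
The train ride ends at 11:55 + 482 min = 19:57.
The flight ends at 19:57 − 47 min = 19:10.
Security screening ends at 19:10 − 255 min = 14:55.
The flight starts at 14:55 + 135 min = 17:10.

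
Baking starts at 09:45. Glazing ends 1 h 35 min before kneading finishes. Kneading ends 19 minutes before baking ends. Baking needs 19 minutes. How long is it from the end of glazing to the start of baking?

1 hour 35 minutes

Baking ends at 09:45 + 19 min = 10:04.
Kneading ends at 10:04 − 19 min = 09:45.
Glazing ends at 09:45 − 95 min = 08:10.
From 08:10 to 09:45 is 1 hour 35 minutes.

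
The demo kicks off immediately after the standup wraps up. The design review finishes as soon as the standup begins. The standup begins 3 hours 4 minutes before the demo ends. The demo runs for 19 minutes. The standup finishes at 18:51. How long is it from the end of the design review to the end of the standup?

2 hours 45 minutes

The demo starts at 18:51.
The demo ends at 18:51 + 19 min = 19:10.
The standup starts at 19:10 − 184 min = 16:06.
So the design review ends at 16:06.
From 16:06 to 18:51 is 2 hours 45 minutes.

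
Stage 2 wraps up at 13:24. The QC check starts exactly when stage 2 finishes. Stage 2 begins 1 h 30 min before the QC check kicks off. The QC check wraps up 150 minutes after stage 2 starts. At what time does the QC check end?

14:24

The QC check starts at 13:24.
Stage 2 starts at 13:24 − 90 min = 11:54.
The QC check ends at 11:54 + 150 min = 14:24.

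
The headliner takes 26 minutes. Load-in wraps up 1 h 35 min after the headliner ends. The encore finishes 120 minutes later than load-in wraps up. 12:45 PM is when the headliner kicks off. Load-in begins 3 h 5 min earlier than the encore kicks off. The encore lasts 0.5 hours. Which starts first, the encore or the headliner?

The headliner ends at 12:45 PM + 26 min = 1:11 PM.
Load-in ends at 1:11 PM + 95 min = 2:46 PM.
The encore ends at 2:46 PM + 120 min = 4:46 PM.
The encore starts at 4:46 PM − 30 min = 4:16 PM.
The encore starts at 4:16 PM and the headliner starts at 12:45 PM, so the headliner is first.

the headliner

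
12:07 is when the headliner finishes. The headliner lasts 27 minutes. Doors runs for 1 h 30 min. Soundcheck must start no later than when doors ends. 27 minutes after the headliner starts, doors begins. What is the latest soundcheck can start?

The headliner starts at 12:07 − 27 min = 11:40.
Doors starts at 11:40 + 27 min = 12:07.
Doors ends at 12:07 + 90 min = 13:37.
Soundcheck is bounded by doors, so the latest it can start is 13:37.

13:37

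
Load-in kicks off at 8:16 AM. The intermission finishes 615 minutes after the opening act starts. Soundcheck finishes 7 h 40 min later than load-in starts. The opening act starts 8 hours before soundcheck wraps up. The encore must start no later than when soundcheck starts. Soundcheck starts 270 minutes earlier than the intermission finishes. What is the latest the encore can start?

Soundcheck ends at 8:16 AM + 460 min = 3:56 PM.
The opening act starts at 3:56 PM − 480 min = 7:56 AM.
The intermission ends at 7:56 AM + 615 min = 6:11 PM.
Soundcheck starts at 6:11 PM − 270 min = 1:41 PM.
The encore is bounded by soundcheck, so the latest it can start is 1:41 PM.

1:41 PM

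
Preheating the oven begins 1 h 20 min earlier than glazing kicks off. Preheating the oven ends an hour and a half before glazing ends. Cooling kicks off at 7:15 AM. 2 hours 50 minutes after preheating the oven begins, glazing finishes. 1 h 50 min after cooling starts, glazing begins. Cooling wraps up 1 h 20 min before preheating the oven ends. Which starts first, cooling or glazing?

cooling

Glazing starts at 7:15 AM + 110 min = 9:05 AM.
Cooling starts at 7:15 AM and glazing starts at 9:05 AM, so cooling is first.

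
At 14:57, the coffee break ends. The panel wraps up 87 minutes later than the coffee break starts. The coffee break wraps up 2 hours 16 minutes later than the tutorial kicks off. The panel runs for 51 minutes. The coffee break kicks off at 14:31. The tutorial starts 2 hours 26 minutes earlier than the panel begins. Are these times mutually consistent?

Yes

The panel ends at 14:31 + 87 min = 15:58.
The panel starts at 15:58 − 51 min = 15:07.
The tutorial starts at 15:07 − 146 min = 12:41.
The coffee break ends at 12:41 + 136 min = 14:57.
That matches the stated 14:57, so the schedule is consistent.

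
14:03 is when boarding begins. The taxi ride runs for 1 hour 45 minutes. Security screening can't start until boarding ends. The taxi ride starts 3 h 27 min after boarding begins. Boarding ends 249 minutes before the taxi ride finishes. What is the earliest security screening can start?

15:06

The taxi ride starts at 14:03 + 207 min = 17:30.
The taxi ride ends at 17:30 + 105 min = 19:15.
Boarding ends at 19:15 − 249 min = 15:06.
Security screening is bounded by boarding, so the earliest it can start is 15:06.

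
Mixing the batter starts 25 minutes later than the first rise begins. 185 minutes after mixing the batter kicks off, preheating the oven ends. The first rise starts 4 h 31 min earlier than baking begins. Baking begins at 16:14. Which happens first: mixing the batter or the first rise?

the first rise

The first rise starts at 16:14 − 271 min = 11:43.
Mixing the batter starts at 11:43 + 25 min = 12:08.
Mixing the batter starts at 12:08 and the first rise starts at 11:43, so the first rise is first.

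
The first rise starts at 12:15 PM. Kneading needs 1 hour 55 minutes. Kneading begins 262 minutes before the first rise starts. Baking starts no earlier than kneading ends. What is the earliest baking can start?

9:48 AM

Kneading starts at 12:15 PM − 262 min = 7:53 AM.
Kneading ends at 7:53 AM + 115 min = 9:48 AM.
Baking is bounded by kneading, so the earliest it can start is 9:48 AM.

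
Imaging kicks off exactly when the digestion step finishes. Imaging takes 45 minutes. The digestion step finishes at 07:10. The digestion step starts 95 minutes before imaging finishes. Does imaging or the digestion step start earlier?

the digestion step

Imaging starts at 07:10.
Imaging ends at 07:10 + 45 min = 07:55.
The digestion step starts at 07:55 − 95 min = 06:20.
Imaging starts at 07:10 and the digestion step starts at 06:20, so the digestion step is first.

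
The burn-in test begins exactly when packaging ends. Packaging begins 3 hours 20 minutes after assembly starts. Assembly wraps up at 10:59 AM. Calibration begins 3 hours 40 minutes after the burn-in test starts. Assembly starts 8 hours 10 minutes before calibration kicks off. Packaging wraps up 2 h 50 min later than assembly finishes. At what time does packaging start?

12:39 PM

Packaging ends at 10:59 AM + 170 min = 1:49 PM.
So the burn-in test starts at 1:49 PM.
Calibration starts at 1:49 PM + 220 min = 5:29 PM.
Assembly starts at 5:29 PM − 490 min = 9:19 AM.
Packaging starts at 9:19 AM + 200 min = 12:39 PM.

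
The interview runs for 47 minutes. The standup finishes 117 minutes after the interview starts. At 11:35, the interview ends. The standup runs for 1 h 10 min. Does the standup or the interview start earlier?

the interview

The interview starts at 11:35 − 47 min = 10:48.
The standup ends at 10:48 + 117 min = 12:45.
The standup starts at 12:45 − 70 min = 11:35.
The standup starts at 11:35 and the interview starts at 10:48, so the interview is first.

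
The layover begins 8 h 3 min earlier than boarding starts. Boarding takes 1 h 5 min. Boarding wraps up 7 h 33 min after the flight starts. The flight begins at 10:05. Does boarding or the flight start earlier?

the flight

Boarding ends at 10:05 + 453 min = 17:38.
Boarding starts at 17:38 − 65 min = 16:33.
Boarding starts at 16:33 and the flight starts at 10:05, so the flight is first.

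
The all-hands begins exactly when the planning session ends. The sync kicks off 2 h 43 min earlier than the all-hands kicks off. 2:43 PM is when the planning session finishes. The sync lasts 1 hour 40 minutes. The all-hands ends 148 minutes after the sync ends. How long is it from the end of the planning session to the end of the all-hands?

The all-hands starts at 2:43 PM.
The sync starts at 2:43 PM − 163 min = 12:00 PM.
The sync ends at 12:00 PM + 100 min = 1:40 PM.
The all-hands ends at 1:40 PM + 148 min = 4:08 PM.
From 2:43 PM to 4:08 PM is 1 h 25 min.

1 h 25 min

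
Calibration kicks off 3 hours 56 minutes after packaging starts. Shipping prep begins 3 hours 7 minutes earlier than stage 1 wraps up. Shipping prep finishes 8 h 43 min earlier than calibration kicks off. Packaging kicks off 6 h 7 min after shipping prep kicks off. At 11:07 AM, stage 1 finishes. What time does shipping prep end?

Shipping prep starts at 11:07 AM − 187 min = 8:00 AM.
Packaging starts at 8:00 AM + 367 min = 2:07 PM.
Calibration starts at 2:07 PM + 236 min = 6:03 PM.
Shipping prep ends at 6:03 PM − 523 min = 9:20 AM.

9:20 AM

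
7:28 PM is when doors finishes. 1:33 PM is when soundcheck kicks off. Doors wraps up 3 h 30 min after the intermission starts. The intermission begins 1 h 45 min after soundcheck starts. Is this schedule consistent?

The intermission starts at 1:33 PM + 105 min = 3:18 PM.
Doors ends at 3:18 PM + 210 min = 6:48 PM.
But doors is also said to end at 7:28 PM — a 40-minute conflict.

No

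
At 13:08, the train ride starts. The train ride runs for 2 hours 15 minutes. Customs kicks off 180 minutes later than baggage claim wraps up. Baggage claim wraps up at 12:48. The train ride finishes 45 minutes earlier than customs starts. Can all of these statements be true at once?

No

Customs starts at 12:48 + 180 min = 15:48.
The train ride ends at 15:48 − 45 min = 15:03.
The train ride starts at 15:03 − 135 min = 12:48.
But the train ride is also said to start at 13:08 — a 20-minute conflict.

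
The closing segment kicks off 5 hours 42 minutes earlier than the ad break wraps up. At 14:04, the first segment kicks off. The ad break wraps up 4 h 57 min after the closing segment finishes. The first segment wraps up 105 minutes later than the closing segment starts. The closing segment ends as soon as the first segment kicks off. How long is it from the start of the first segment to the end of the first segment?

60 minutes

The closing segment ends at 14:04.
The ad break ends at 14:04 + 297 min = 19:01.
The closing segment starts at 19:01 − 342 min = 13:19.
The first segment ends at 13:19 + 105 min = 15:04.
From 14:04 to 15:04 is 60 minutes.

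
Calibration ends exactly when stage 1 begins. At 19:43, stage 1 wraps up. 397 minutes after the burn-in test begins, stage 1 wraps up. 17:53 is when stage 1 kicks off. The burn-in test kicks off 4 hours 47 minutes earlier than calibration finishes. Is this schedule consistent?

Yes

Calibration ends at 17:53.
The burn-in test starts at 17:53 − 287 min = 13:06.
Stage 1 ends at 13:06 + 397 min = 19:43.
That matches the stated 19:43, so the schedule is consistent.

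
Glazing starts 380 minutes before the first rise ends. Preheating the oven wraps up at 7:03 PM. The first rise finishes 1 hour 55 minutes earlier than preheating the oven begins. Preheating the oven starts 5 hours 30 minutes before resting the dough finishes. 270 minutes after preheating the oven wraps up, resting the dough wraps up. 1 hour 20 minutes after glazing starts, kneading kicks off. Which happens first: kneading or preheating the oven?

kneading

Resting the dough ends at 7:03 PM + 270 min = 11:33 PM.
Preheating the oven starts at 11:33 PM − 330 min = 6:03 PM.
The first rise ends at 6:03 PM − 115 min = 4:08 PM.
Glazing starts at 4:08 PM − 380 min = 9:48 AM.
Kneading starts at 9:48 AM + 80 min = 11:08 AM.
Kneading starts at 11:08 AM and preheating the oven starts at 6:03 PM, so kneading is first.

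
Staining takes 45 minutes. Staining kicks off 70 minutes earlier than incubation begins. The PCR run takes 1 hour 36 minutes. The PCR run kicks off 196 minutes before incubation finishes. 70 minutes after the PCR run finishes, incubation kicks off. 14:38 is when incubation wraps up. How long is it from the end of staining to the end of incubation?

The PCR run starts at 14:38 − 196 min = 11:22.
The PCR run ends at 11:22 + 96 min = 12:58.
Incubation starts at 12:58 + 70 min = 14:08.
Staining starts at 14:08 − 70 min = 12:58.
Staining ends at 12:58 + 45 min = 13:43.
From 13:43 to 14:38 is 55 minutes.

55 minutes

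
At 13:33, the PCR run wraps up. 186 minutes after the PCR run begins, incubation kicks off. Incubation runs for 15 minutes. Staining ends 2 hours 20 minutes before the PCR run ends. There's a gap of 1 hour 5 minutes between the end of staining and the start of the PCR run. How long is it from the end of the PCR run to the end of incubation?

2 h 6 min

Staining ends at 13:33 − 140 min = 11:13.
The PCR run starts at 11:13 + 65 min = 12:18.
Incubation starts at 12:18 + 186 min = 15:24.
Incubation ends at 15:24 + 15 min = 15:39.
From 13:33 to 15:39 is 2 h 6 min.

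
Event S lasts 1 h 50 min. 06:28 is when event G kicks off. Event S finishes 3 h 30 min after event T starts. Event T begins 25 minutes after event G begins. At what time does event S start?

08:33

Event T starts at 06:28 + 25 min = 06:53.
Event S ends at 06:53 + 210 min = 10:23.
Event S starts at 10:23 − 110 min = 08:33.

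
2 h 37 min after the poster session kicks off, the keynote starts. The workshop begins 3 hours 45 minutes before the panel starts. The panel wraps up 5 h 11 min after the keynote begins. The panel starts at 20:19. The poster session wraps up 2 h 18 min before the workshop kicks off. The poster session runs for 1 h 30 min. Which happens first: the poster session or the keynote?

The workshop starts at 20:19 − 225 min = 16:34.
The poster session ends at 16:34 − 138 min = 14:16.
The poster session starts at 14:16 − 90 min = 12:46.
The keynote starts at 12:46 + 157 min = 15:23.
The poster session starts at 12:46 and the keynote starts at 15:23, so the poster session is first.

the poster session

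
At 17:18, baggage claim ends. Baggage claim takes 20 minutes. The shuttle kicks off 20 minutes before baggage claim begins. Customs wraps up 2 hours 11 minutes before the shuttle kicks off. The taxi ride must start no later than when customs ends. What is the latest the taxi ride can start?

14:27

Baggage claim starts at 17:18 − 20 min = 16:58.
The shuttle starts at 16:58 − 20 min = 16:38.
Customs ends at 16:38 − 131 min = 14:27.
The taxi ride is bounded by customs, so the latest it can start is 14:27.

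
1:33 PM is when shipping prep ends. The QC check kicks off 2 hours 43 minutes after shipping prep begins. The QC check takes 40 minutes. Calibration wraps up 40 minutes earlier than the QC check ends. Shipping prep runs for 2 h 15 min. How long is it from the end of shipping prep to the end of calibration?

Shipping prep starts at 1:33 PM − 135 min = 11:18 AM.
The QC check starts at 11:18 AM + 163 min = 2:01 PM.
The QC check ends at 2:01 PM + 40 min = 2:41 PM.
Calibration ends at 2:41 PM − 40 min = 2:01 PM.
From 1:33 PM to 2:01 PM is 28 minutes.

28 minutes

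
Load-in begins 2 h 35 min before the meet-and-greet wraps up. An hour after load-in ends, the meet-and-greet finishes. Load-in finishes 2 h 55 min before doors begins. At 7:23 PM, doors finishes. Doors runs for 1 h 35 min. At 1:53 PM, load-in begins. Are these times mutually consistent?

Doors starts at 7:23 PM − 95 min = 5:48 PM.
Load-in ends at 5:48 PM − 175 min = 2:53 PM.
The meet-and-greet ends at 2:53 PM + 60 min = 3:53 PM.
Load-in starts at 3:53 PM − 155 min = 1:18 PM.
But load-in is also said to start at 1:53 PM — a 35-minute conflict.

No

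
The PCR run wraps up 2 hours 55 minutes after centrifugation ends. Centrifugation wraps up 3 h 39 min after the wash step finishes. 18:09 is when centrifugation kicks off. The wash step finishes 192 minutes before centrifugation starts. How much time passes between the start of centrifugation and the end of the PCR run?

202 minutes

The wash step ends at 18:09 − 192 min = 14:57.
Centrifugation ends at 14:57 + 219 min = 18:36.
The PCR run ends at 18:36 + 175 min = 21:31.
From 18:09 to 21:31 is 202 minutes.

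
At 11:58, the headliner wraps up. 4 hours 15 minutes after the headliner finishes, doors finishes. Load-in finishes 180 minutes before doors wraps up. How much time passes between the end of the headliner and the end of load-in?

1 hour 15 minutes

Doors ends at 11:58 + 255 min = 16:13.
Load-in ends at 16:13 − 180 min = 13:13.
From 11:58 to 13:13 is 1 hour 15 minutes.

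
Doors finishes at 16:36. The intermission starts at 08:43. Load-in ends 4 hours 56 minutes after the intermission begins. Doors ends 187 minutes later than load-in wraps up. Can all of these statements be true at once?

No

Load-in ends at 08:43 + 296 min = 13:39.
Doors ends at 13:39 + 187 min = 16:46.
But doors is also said to end at 16:36 — a 10-minute conflict.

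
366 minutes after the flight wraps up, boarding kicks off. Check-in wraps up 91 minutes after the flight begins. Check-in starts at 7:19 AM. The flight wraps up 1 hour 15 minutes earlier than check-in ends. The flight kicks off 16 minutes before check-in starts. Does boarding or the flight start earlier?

the flight

The flight starts at 7:19 AM − 16 min = 7:03 AM.
Check-in ends at 7:03 AM + 91 min = 8:34 AM.
The flight ends at 8:34 AM − 75 min = 7:19 AM.
Boarding starts at 7:19 AM + 366 min = 1:25 PM.
Boarding starts at 1:25 PM and the flight starts at 7:03 AM, so the flight is first.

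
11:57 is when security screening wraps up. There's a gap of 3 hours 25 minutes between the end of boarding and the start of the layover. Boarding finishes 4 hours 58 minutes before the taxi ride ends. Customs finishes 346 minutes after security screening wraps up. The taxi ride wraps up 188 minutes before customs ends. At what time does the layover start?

Customs ends at 11:57 + 346 min = 17:43.
The taxi ride ends at 17:43 − 188 min = 14:35.
Boarding ends at 14:35 − 298 min = 09:37.
The layover starts at 09:37 + 205 min = 13:02.

13:02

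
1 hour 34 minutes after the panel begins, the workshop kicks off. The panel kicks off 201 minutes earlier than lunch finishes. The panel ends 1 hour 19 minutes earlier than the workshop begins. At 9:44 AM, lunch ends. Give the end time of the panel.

6:38 AM

The panel starts at 9:44 AM − 201 min = 6:23 AM.
The workshop starts at 6:23 AM + 94 min = 7:57 AM.
The panel ends at 7:57 AM − 79 min = 6:38 AM.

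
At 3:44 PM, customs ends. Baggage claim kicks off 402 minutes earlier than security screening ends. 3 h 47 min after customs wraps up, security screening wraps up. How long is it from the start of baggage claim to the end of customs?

Security screening ends at 3:44 PM + 227 min = 7:31 PM.
Baggage claim starts at 7:31 PM − 402 min = 12:49 PM.
From 12:49 PM to 3:44 PM is 175 minutes.

175 minutes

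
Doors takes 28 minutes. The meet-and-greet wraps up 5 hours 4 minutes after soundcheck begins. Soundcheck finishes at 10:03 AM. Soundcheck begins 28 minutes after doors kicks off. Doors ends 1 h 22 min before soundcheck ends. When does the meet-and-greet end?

1:45 PM

Doors ends at 10:03 AM − 82 min = 8:41 AM.
Doors starts at 8:41 AM − 28 min = 8:13 AM.
Soundcheck starts at 8:13 AM + 28 min = 8:41 AM.
The meet-and-greet ends at 8:41 AM + 304 min = 1:45 PM.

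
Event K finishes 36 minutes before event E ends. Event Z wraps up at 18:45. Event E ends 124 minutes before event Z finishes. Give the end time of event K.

Event E ends at 18:45 − 124 min = 16:41.
Event K ends at 16:41 − 36 min = 16:05.

16:05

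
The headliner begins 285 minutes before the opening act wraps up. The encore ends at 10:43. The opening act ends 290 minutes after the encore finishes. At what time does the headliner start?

The opening act ends at 10:43 + 290 min = 15:33.
The headliner starts at 15:33 − 285 min = 10:48.

10:48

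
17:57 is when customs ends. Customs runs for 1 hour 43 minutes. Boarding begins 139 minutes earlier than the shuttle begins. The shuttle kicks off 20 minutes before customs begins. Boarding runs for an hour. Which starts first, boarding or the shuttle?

boarding

Customs starts at 17:57 − 103 min = 16:14.
The shuttle starts at 16:14 − 20 min = 15:54.
Boarding starts at 15:54 − 139 min = 13:35.
Boarding starts at 13:35 and the shuttle starts at 15:54, so boarding is first.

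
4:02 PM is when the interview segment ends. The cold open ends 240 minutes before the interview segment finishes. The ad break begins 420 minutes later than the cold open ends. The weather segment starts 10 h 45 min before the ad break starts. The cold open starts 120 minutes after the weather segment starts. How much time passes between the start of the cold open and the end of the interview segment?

The cold open ends at 4:02 PM − 240 min = 12:02 PM.
The ad break starts at 12:02 PM + 420 min = 7:02 PM.
The weather segment starts at 7:02 PM − 645 min = 8:17 AM.
The cold open starts at 8:17 AM + 120 min = 10:17 AM.
From 10:17 AM to 4:02 PM is 345 minutes.

345 minutes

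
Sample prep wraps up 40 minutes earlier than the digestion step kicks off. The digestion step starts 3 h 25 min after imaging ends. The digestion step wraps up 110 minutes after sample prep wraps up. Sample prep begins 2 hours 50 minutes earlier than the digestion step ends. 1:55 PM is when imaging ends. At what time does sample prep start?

3:40 PM

The digestion step starts at 1:55 PM + 205 min = 5:20 PM.
Sample prep ends at 5:20 PM − 40 min = 4:40 PM.
The digestion step ends at 4:40 PM + 110 min = 6:30 PM.
Sample prep starts at 6:30 PM − 170 min = 3:40 PM.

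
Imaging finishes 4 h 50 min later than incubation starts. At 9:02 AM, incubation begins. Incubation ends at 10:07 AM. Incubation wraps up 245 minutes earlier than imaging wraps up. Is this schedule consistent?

No

Imaging ends at 9:02 AM + 290 min = 1:52 PM.
Incubation ends at 1:52 PM − 245 min = 9:47 AM.
But incubation is also said to end at 10:07 AM — a 20-minute conflict.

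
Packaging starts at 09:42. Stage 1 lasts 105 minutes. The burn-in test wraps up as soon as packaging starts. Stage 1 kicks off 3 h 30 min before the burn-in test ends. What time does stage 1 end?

07:57

The burn-in test ends at 09:42.
Stage 1 starts at 09:42 − 210 min = 06:12.
Stage 1 ends at 06:12 + 105 min = 07:57.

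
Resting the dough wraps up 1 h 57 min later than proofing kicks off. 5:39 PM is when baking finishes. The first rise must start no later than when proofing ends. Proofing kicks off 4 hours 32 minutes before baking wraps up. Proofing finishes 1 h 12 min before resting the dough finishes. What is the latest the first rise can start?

Proofing starts at 5:39 PM − 272 min = 1:07 PM.
Resting the dough ends at 1:07 PM + 117 min = 3:04 PM.
Proofing ends at 3:04 PM − 72 min = 1:52 PM.
The first rise is bounded by proofing, so the latest it can start is 1:52 PM.

1:52 PM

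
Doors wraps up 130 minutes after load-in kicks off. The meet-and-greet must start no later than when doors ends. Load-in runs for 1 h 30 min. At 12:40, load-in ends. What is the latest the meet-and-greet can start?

13:20

Load-in starts at 12:40 − 90 min = 11:10.
Doors ends at 11:10 + 130 min = 13:20.
The meet-and-greet is bounded by doors, so the latest it can start is 13:20.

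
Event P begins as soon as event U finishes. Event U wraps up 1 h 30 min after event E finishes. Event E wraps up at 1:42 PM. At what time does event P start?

Event U ends at 1:42 PM + 90 min = 3:12 PM.
So event P starts at 3:12 PM.

3:12 PM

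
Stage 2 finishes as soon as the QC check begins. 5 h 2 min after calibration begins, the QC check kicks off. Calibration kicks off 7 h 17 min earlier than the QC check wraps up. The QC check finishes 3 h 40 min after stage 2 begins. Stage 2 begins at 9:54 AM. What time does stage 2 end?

The QC check ends at 9:54 AM + 220 min = 1:34 PM.
Calibration starts at 1:34 PM − 437 min = 6:17 AM.
The QC check starts at 6:17 AM + 302 min = 11:19 AM.
So stage 2 ends at 11:19 AM.

11:19 AM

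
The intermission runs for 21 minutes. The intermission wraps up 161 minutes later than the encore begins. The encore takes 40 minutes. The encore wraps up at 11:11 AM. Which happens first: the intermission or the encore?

The encore starts at 11:11 AM − 40 min = 10:31 AM.
The intermission ends at 10:31 AM + 161 min = 1:12 PM.
The intermission starts at 1:12 PM − 21 min = 12:51 PM.
The intermission starts at 12:51 PM and the encore starts at 10:31 AM, so the encore is first.

the encore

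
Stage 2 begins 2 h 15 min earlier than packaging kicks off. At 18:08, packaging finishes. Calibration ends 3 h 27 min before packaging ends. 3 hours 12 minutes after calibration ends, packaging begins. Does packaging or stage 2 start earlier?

stage 2

Calibration ends at 18:08 − 207 min = 14:41.
Packaging starts at 14:41 + 192 min = 17:53.
Stage 2 starts at 17:53 − 135 min = 15:38.
Packaging starts at 17:53 and stage 2 starts at 15:38, so stage 2 is first.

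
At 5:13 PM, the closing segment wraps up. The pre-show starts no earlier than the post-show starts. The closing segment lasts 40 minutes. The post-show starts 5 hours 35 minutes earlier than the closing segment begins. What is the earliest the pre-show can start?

10:58 AM

The closing segment starts at 5:13 PM − 40 min = 4:33 PM.
The post-show starts at 4:33 PM − 335 min = 10:58 AM.
The pre-show is bounded by the post-show, so the earliest it can start is 10:58 AM.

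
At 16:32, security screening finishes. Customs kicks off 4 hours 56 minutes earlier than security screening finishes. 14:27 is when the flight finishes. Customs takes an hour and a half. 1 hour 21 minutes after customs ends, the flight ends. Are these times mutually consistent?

Customs starts at 16:32 − 296 min = 11:36.
Customs ends at 11:36 + 90 min = 13:06.
The flight ends at 13:06 + 81 min = 14:27.
That matches the stated 14:27, so the schedule is consistent.

Yes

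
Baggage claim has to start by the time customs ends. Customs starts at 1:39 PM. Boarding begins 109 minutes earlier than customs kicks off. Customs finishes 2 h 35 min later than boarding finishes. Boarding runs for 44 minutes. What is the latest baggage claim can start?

Boarding starts at 1:39 PM − 109 min = 11:50 AM.
Boarding ends at 11:50 AM + 44 min = 12:34 PM.
Customs ends at 12:34 PM + 155 min = 3:09 PM.
Baggage claim is bounded by customs, so the latest it can start is 3:09 PM.

3:09 PM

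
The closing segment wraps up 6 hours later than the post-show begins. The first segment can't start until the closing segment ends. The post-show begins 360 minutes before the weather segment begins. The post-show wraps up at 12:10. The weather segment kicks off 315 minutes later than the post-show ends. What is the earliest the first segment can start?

The weather segment starts at 12:10 + 315 min = 17:25.
The post-show starts at 17:25 − 360 min = 11:25.
The closing segment ends at 11:25 + 360 min = 17:25.
The first segment is bounded by the closing segment, so the earliest it can start is 17:25.

17:25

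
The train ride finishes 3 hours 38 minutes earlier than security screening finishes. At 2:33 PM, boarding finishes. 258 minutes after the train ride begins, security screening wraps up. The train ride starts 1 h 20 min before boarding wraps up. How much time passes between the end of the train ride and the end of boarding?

40 minutes

The train ride starts at 2:33 PM − 80 min = 1:13 PM.
Security screening ends at 1:13 PM + 258 min = 5:31 PM.
The train ride ends at 5:31 PM − 218 min = 1:53 PM.
From 1:53 PM to 2:33 PM is 40 minutes.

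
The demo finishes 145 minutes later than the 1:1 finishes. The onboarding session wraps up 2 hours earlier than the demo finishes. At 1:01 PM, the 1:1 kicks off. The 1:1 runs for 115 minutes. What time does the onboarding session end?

3:21 PM

The 1:1 ends at 1:01 PM + 115 min = 2:56 PM.
The demo ends at 2:56 PM + 145 min = 5:21 PM.
The onboarding session ends at 5:21 PM − 120 min = 3:21 PM.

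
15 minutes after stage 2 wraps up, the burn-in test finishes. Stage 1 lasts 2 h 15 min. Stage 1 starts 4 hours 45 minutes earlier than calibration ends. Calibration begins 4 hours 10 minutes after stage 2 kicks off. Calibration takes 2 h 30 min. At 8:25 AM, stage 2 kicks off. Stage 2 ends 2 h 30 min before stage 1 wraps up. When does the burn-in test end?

10:20 AM

Calibration starts at 8:25 AM + 250 min = 12:35 PM.
Calibration ends at 12:35 PM + 150 min = 3:05 PM.
Stage 1 starts at 3:05 PM − 285 min = 10:20 AM.
Stage 1 ends at 10:20 AM + 135 min = 12:35 PM.
Stage 2 ends at 12:35 PM − 150 min = 10:05 AM.
The burn-in test ends at 10:05 AM + 15 min = 10:20 AM.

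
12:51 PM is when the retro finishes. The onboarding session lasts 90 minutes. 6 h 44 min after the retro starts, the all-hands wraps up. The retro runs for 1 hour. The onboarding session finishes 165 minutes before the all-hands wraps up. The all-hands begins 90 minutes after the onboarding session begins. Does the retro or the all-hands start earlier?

The retro starts at 12:51 PM − 60 min = 11:51 AM.
The all-hands ends at 11:51 AM + 404 min = 6:35 PM.
The onboarding session ends at 6:35 PM − 165 min = 3:50 PM.
The onboarding session starts at 3:50 PM − 90 min = 2:20 PM.
The all-hands starts at 2:20 PM + 90 min = 3:50 PM.
The retro starts at 11:51 AM and the all-hands starts at 3:50 PM, so the retro is first.

the retro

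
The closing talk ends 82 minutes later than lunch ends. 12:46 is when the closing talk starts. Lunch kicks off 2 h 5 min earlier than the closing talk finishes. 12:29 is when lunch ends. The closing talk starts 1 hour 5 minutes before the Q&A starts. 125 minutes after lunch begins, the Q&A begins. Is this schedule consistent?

The closing talk ends at 12:29 + 82 min = 13:51.
Lunch starts at 13:51 − 125 min = 11:46.
The Q&A starts at 11:46 + 125 min = 13:51.
The closing talk starts at 13:51 − 65 min = 12:46.
That matches the stated 12:46, so the schedule is consistent.

Yes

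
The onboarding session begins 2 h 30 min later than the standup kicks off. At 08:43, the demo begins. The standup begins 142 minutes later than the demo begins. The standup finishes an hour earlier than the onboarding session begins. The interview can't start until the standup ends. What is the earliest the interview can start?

The standup starts at 08:43 + 142 min = 11:05.
The onboarding session starts at 11:05 + 150 min = 13:35.
The standup ends at 13:35 − 60 min = 12:35.
The interview is bounded by the standup, so the earliest it can start is 12:35.

12:35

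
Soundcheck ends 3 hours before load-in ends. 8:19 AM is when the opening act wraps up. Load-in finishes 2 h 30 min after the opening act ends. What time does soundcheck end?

Load-in ends at 8:19 AM + 150 min = 10:49 AM.
Soundcheck ends at 10:49 AM − 180 min = 7:49 AM.

7:49 AM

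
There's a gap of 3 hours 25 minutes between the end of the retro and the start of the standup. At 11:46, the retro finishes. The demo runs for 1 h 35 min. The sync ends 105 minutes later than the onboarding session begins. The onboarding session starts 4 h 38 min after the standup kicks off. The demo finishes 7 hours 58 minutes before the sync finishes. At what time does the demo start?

The standup starts at 11:46 + 205 min = 15:11.
The onboarding session starts at 15:11 + 278 min = 19:49.
The sync ends at 19:49 + 105 min = 21:34.
The demo ends at 21:34 − 478 min = 13:36.
The demo starts at 13:36 − 95 min = 12:01.

12:01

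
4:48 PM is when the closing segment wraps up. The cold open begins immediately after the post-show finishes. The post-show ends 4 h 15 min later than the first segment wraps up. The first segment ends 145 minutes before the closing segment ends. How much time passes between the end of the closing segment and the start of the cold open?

1 h 50 min

The first segment ends at 4:48 PM − 145 min = 2:23 PM.
The post-show ends at 2:23 PM + 255 min = 6:38 PM.
So the cold open starts at 6:38 PM.
From 4:48 PM to 6:38 PM is 1 h 50 min.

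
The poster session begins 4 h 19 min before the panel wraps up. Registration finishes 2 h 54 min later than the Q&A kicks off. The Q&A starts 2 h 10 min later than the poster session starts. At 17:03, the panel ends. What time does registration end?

The poster session starts at 17:03 − 259 min = 12:44.
The Q&A starts at 12:44 + 130 min = 14:54.
Registration ends at 14:54 + 174 min = 17:48.

17:48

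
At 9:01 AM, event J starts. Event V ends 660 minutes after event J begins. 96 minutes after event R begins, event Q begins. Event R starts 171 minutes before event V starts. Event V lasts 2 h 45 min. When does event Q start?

4:01 PM

Event V ends at 9:01 AM + 660 min = 8:01 PM.
Event V starts at 8:01 PM − 165 min = 5:16 PM.
Event R starts at 5:16 PM − 171 min = 2:25 PM.
Event Q starts at 2:25 PM + 96 min = 4:01 PM.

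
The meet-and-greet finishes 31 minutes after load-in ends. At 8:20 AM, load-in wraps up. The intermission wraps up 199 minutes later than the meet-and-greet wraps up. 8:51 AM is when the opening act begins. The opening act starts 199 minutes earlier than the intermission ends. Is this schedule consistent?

Yes

The meet-and-greet ends at 8:20 AM + 31 min = 8:51 AM.
The intermission ends at 8:51 AM + 199 min = 12:10 PM.
The opening act starts at 12:10 PM − 199 min = 8:51 AM.
That matches the stated 8:51 AM, so the schedule is consistent.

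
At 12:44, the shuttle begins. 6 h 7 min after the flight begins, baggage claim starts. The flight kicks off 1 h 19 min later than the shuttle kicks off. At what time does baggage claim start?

The flight starts at 12:44 + 79 min = 14:03.
Baggage claim starts at 14:03 + 367 min = 20:10.

20:10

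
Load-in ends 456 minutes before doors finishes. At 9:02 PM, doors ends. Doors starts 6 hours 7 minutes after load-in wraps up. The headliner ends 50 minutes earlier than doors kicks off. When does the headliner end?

Load-in ends at 9:02 PM − 456 min = 1:26 PM.
Doors starts at 1:26 PM + 367 min = 7:33 PM.
The headliner ends at 7:33 PM − 50 min = 6:43 PM.

6:43 PM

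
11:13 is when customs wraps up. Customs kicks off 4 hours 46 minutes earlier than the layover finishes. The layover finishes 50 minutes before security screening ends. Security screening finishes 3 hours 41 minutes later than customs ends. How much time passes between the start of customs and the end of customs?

115 minutes

Security screening ends at 11:13 + 221 min = 14:54.
The layover ends at 14:54 − 50 min = 14:04.
Customs starts at 14:04 − 286 min = 09:18.
From 09:18 to 11:13 is 115 minutes.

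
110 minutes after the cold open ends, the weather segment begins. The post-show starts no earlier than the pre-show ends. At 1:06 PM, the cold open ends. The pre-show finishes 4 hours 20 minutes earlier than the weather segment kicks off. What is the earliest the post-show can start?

10:36 AM

The weather segment starts at 1:06 PM + 110 min = 2:56 PM.
The pre-show ends at 2:56 PM − 260 min = 10:36 AM.
The post-show is bounded by the pre-show, so the earliest it can start is 10:36 AM.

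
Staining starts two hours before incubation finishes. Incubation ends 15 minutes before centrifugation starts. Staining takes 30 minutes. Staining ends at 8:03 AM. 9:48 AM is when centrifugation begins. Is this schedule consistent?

Incubation ends at 9:48 AM − 15 min = 9:33 AM.
Staining starts at 9:33 AM − 120 min = 7:33 AM.
Staining ends at 7:33 AM + 30 min = 8:03 AM.
That matches the stated 8:03 AM, so the schedule is consistent.

Yes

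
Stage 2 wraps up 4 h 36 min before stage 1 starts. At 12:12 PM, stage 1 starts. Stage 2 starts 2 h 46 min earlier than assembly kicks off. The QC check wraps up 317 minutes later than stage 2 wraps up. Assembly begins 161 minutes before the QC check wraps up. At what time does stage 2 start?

Stage 2 ends at 12:12 PM − 276 min = 7:36 AM.
The QC check ends at 7:36 AM + 317 min = 12:53 PM.
Assembly starts at 12:53 PM − 161 min = 10:12 AM.
Stage 2 starts at 10:12 AM − 166 min = 7:26 AM.

7:26 AM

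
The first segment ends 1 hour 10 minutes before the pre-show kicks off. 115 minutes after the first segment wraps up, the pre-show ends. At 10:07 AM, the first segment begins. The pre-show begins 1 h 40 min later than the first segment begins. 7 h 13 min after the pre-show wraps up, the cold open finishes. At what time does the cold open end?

The pre-show starts at 10:07 AM + 100 min = 11:47 AM.
The first segment ends at 11:47 AM − 70 min = 10:37 AM.
The pre-show ends at 10:37 AM + 115 min = 12:32 PM.
The cold open ends at 12:32 PM + 433 min = 7:45 PM.

7:45 PM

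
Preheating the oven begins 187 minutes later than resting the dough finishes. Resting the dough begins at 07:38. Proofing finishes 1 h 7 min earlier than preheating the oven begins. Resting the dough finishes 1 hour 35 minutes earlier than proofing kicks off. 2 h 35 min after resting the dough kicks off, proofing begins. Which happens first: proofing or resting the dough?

Proofing starts at 07:38 + 155 min = 10:13.
Proofing starts at 10:13 and resting the dough starts at 07:38, so resting the dough is first.

resting the dough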